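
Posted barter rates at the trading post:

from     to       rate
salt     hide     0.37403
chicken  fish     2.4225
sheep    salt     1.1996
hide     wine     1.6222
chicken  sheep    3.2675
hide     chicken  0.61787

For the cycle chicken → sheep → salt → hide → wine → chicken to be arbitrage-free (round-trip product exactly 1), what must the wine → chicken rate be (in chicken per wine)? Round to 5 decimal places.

Known legs of the cycle: 3.2675 × 1.1996 × 0.37403 × 1.6222 = 2.378279474019938
For no arbitrage the full-cycle product must be 1, so the missing rate is 1 / 2.378279474019938 ≈ 0.4204720.

0.42047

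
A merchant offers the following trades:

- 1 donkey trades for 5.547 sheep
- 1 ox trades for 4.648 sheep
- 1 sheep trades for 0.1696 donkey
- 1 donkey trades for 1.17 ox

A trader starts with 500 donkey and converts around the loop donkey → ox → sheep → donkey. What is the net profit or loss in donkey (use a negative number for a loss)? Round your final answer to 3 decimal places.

-38.844

500 donkey × 1.17 = 585 ox
585 ox × 4.648 = 2719.08 sheep
2719.08 sheep × 0.1696 = 461.155968 donkey
Net change: 461.155968 − 500 = -38.844032 donkey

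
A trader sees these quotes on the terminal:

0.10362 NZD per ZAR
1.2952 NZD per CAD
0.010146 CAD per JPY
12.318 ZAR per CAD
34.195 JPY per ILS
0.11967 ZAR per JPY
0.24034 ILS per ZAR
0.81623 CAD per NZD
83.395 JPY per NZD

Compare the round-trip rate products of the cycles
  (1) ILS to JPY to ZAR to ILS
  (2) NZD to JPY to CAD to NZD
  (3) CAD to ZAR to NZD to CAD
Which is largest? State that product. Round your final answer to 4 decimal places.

1.0959

(1) 34.195 × 0.11967 × 0.24034 = 0.98350
(2) 83.395 × 0.010146 × 1.2952 = 1.09590
(3) 12.318 × 0.10362 × 0.81623 = 1.04183
Highest is cycle (2) at 1.0959 (>1, arbitrage).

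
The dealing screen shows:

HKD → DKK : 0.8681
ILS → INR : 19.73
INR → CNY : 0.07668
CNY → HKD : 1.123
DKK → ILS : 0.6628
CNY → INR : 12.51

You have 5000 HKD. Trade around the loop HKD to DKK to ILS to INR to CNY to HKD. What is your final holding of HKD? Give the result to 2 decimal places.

4887.78

5000 HKD × 0.8681 = 4340.5 DKK
4340.5 DKK × 0.6628 = 2876.8834 ILS
2876.8834 ILS × 19.73 = 56760.909482 INR
56760.909482 INR × 0.07668 = 4352.42653907976 CNY
4352.42653907976 CNY × 1.123 = 4887.77500338657048 HKD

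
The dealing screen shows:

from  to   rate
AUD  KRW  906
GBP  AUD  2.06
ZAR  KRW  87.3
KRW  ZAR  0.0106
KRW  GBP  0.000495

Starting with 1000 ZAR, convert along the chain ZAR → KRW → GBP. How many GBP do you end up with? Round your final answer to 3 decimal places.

43.214

1000 ZAR × 87.3 = 87300 KRW
87300 KRW × 0.000495 = 43.2135 GBP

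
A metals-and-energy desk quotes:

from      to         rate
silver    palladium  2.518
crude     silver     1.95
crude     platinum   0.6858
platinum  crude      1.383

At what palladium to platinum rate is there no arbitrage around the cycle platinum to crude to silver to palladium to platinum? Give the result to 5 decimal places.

Known legs of the cycle: 1.383 × 1.95 × 2.518 = 6.7906683
For no arbitrage the full-cycle product must be 1, so the missing rate is 1 / 6.7906683 ≈ 0.1472609.

0.14726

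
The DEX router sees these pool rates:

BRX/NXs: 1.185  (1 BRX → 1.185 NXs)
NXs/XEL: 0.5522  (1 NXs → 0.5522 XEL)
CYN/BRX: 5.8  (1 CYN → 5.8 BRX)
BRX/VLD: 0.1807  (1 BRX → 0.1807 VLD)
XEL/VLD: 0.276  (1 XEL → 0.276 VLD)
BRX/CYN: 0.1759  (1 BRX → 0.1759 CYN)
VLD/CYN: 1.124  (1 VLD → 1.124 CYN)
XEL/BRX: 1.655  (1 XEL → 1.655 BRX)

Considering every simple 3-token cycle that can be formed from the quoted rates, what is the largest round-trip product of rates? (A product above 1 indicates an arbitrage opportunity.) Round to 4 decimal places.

1.1780

BRX→VLD→CYN→BRX: 0.1807 × 1.124 × 5.8 = 1.17802
BRX→NXs→XEL→BRX: 1.185 × 0.5522 × 1.655 = 1.08296
Maximum is BRX→VLD→CYN→BRX at 1.1780; arbitrage exists.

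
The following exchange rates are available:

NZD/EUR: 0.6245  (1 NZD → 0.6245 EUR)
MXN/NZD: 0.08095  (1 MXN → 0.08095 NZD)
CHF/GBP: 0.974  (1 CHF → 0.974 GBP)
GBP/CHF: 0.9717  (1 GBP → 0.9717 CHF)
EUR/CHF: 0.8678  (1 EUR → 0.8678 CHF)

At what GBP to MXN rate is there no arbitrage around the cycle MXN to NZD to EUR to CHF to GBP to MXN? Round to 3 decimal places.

23.403

Known legs of the cycle: 0.08095 × 0.6245 × 0.8678 × 0.974 = 0.04272950861183
For no arbitrage the full-cycle product must be 1, so the missing rate is 1 / 0.04272950861183 ≈ 23.40303.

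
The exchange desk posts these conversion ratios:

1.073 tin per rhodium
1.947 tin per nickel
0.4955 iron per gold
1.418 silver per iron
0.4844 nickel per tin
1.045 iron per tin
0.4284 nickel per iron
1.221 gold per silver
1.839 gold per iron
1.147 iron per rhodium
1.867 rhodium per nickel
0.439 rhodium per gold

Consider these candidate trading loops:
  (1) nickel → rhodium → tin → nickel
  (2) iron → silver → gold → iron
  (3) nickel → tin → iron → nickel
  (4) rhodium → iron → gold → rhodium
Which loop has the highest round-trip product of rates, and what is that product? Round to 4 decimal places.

(1) 1.867 × 1.073 × 0.4844 = 0.97039
(2) 1.418 × 1.221 × 0.4955 = 0.85790
(3) 1.947 × 1.045 × 0.4284 = 0.87163
(4) 1.147 × 1.839 × 0.439 = 0.92600
Highest is cycle (1) at 0.9704 (≤1, no arbitrage).

0.9704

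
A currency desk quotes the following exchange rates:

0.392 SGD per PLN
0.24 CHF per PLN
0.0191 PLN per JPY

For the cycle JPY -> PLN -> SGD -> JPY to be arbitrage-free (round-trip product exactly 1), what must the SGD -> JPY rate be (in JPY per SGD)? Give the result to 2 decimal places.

133.56

Known legs of the cycle: 0.0191 × 0.392 = 0.0074872
For no arbitrage the full-cycle product must be 1, so the missing rate is 1 / 0.0074872 ≈ 133.5613.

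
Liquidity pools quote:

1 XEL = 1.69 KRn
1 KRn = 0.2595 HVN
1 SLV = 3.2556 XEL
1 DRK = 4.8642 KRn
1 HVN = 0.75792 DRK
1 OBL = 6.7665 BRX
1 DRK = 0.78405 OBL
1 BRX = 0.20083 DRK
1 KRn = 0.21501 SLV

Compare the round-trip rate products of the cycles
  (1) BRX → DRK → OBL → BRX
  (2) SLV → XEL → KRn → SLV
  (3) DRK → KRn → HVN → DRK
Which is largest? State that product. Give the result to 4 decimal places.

(1) 0.20083 × 0.78405 × 6.7665 = 1.06546
(2) 3.2556 × 1.69 × 0.21501 = 1.18298
(3) 4.8642 × 0.2595 × 0.75792 = 0.95669
Highest is cycle (2) at 1.1830 (>1, arbitrage).

1.1830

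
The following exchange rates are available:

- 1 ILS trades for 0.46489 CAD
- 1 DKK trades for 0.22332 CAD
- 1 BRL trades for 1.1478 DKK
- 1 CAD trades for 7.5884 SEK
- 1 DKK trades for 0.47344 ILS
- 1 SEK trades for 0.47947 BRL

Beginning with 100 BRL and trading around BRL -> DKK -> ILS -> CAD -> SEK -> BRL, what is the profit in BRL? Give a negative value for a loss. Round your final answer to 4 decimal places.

100 BRL × 1.1478 = 114.78 DKK
114.78 DKK × 0.47344 = 54.3414432 ILS
54.3414432 ILS × 0.46489 = 25.262793529248 CAD
25.262793529248 CAD × 7.5884 = 191.7041824173455232 SEK
191.7041824173455232 SEK × 0.47947 = 91.916404343644658008704 BRL
Net change: 91.916404343644658008704 − 100 = -8.083595656355341991296 BRL

-8.0836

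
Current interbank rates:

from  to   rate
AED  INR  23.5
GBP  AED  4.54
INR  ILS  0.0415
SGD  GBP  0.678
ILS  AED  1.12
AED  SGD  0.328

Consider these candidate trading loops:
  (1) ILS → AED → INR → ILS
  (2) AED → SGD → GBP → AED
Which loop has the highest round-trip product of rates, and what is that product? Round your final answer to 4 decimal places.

(1) 1.12 × 23.5 × 0.0415 = 1.09228
(2) 0.328 × 0.678 × 4.54 = 1.00962
Highest is cycle (1) at 1.0923 (>1, arbitrage).

1.0923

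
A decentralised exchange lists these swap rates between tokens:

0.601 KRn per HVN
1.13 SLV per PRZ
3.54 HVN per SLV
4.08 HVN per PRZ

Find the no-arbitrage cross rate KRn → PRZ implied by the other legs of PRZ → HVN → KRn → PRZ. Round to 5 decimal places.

Known legs of the cycle: 4.08 × 0.601 = 2.45208
For no arbitrage the full-cycle product must be 1, so the missing rate is 1 / 2.45208 ≈ 0.4078170.

0.40782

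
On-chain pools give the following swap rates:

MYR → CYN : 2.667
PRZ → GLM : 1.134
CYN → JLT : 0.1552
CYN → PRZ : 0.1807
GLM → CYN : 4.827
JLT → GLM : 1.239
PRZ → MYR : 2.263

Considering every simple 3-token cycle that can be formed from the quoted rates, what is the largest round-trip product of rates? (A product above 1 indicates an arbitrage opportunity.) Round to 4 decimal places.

1.0906

PRZ→MYR→CYN→PRZ: 2.263 × 2.667 × 0.1807 = 1.09060
PRZ→GLM→CYN→PRZ: 1.134 × 4.827 × 0.1807 = 0.98912
GLM→CYN→JLT→GLM: 4.827 × 0.1552 × 1.239 = 0.92820
Maximum is PRZ→MYR→CYN→PRZ at 1.0906; arbitrage exists.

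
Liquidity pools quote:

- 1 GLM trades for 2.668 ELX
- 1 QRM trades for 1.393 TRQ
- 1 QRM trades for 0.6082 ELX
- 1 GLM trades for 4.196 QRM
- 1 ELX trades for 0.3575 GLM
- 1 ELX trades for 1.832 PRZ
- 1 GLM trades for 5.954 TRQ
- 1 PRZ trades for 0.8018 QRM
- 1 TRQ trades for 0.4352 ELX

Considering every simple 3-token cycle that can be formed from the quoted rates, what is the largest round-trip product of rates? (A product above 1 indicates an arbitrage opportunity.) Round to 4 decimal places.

0.9263

ELX→GLM→TRQ→ELX: 0.3575 × 5.954 × 0.4352 = 0.92635
QRM→ELX→GLM→QRM: 0.6082 × 0.3575 × 4.196 = 0.91234
QRM→ELX→PRZ→QRM: 0.6082 × 1.832 × 0.8018 = 0.89338
Maximum is ELX→GLM→TRQ→ELX at 0.9263; no arbitrage — every cycle loses value.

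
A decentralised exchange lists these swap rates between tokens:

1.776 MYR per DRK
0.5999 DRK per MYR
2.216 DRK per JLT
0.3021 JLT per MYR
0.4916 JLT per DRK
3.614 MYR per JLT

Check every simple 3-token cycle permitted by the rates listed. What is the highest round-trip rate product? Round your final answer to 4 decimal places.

DRK→MYR→JLT→DRK: 1.776 × 0.3021 × 2.216 = 1.18895
DRK→JLT→MYR→DRK: 0.4916 × 3.614 × 0.5999 = 1.06581
Maximum is DRK→MYR→JLT→DRK at 1.1889; arbitrage exists.

1.1889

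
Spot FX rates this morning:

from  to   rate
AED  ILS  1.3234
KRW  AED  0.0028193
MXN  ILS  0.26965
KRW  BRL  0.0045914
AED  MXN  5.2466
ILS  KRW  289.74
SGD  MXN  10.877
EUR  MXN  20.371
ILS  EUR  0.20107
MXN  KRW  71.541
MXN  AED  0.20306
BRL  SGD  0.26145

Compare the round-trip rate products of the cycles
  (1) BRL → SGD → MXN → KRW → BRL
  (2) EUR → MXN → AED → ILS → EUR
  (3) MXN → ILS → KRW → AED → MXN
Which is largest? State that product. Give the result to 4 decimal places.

(1) 0.26145 × 10.877 × 71.541 × 0.0045914 = 0.93411
(2) 20.371 × 0.20306 × 1.3234 × 0.20107 = 1.10072
(3) 0.26965 × 289.74 × 0.0028193 × 5.2466 = 1.15565
Highest is cycle (3) at 1.1557 (>1, arbitrage).

1.1557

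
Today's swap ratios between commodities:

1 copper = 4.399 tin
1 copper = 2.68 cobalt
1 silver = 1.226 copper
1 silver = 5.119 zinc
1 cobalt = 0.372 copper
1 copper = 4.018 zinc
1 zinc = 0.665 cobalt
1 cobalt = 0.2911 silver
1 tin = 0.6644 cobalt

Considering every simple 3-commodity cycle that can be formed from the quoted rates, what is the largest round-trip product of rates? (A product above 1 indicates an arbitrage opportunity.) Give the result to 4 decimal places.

copper→tin→cobalt→copper: 4.399 × 0.6644 × 0.372 = 1.08724
zinc→cobalt→copper→zinc: 0.665 × 0.372 × 4.018 = 0.99397
zinc→cobalt→silver→zinc: 0.665 × 0.2911 × 5.119 = 0.99094
copper→cobalt→silver→copper: 2.68 × 0.2911 × 1.226 = 0.95646
Maximum is copper→tin→cobalt→copper at 1.0872; arbitrage exists.

1.0872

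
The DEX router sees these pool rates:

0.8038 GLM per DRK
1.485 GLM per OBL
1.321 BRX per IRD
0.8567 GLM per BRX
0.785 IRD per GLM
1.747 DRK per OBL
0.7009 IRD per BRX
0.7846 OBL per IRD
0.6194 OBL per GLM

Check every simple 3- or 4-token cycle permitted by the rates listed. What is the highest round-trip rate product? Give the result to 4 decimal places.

0.9146

IRD→OBL→GLM→IRD: 0.7846 × 1.485 × 0.785 = 0.91463
IRD→BRX→GLM→IRD: 1.321 × 0.8567 × 0.785 = 0.88839
GLM→OBL→DRK→GLM: 0.6194 × 1.747 × 0.8038 = 0.86979
IRD→OBL→DRK→GLM→IRD: 0.7846 × 1.747 × 0.8038 × 0.785 = 0.86489
Maximum is IRD→OBL→GLM→IRD at 0.9146; no arbitrage — every cycle loses value.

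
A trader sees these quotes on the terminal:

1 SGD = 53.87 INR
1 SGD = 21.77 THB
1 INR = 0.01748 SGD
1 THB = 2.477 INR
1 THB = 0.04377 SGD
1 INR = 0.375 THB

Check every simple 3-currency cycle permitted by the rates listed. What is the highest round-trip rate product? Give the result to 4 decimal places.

0.9426

INR→SGD→THB→INR: 0.01748 × 21.77 × 2.477 = 0.94260
INR→THB→SGD→INR: 0.375 × 0.04377 × 53.87 = 0.88421
Maximum is INR→SGD→THB→INR at 0.9426; no arbitrage — every cycle loses value.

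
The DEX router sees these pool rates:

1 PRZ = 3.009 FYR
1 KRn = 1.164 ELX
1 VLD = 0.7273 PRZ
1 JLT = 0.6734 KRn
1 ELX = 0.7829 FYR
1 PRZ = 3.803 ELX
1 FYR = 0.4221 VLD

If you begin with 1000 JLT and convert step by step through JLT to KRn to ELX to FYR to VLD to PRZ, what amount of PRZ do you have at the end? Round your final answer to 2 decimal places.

188.39

1000 JLT × 0.6734 = 673.4 KRn
673.4 KRn × 1.164 = 783.8376 ELX
783.8376 ELX × 0.7829 = 613.66645704 FYR
613.66645704 FYR × 0.4221 = 259.028611516584 VLD
259.028611516584 VLD × 0.7273 = 188.3915091560115432 PRZ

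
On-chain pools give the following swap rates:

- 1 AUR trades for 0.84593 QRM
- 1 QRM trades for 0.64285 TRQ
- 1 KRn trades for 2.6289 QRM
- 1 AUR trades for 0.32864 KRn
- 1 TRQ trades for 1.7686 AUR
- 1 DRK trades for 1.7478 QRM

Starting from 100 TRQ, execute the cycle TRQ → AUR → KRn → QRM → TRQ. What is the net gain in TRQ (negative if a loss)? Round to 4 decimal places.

100 TRQ × 1.7686 = 176.86 AUR
176.86 AUR × 0.32864 = 58.1232704 KRn
58.1232704 KRn × 2.6289 = 152.80026555456 QRM
152.80026555456 QRM × 0.64285 = 98.227650711748896 TRQ
Net change: 98.227650711748896 − 100 = -1.772349288251104 TRQ

-1.7723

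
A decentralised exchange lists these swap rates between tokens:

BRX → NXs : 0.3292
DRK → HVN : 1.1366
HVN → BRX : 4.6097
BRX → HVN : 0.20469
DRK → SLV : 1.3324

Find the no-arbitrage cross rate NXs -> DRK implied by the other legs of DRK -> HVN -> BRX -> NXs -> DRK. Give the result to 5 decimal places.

Known legs of the cycle: 1.1366 × 4.6097 × 0.3292 = 1.724805548584
For no arbitrage the full-cycle product must be 1, so the missing rate is 1 / 1.724805548584 ≈ 0.5797755.

0.57978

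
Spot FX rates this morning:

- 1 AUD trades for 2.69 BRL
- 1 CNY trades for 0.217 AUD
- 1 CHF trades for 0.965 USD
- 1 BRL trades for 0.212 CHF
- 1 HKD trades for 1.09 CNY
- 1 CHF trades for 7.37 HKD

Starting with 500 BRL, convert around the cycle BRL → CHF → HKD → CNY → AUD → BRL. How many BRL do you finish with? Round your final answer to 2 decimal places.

500 BRL × 0.212 = 106 CHF
106 CHF × 7.37 = 781.22 HKD
781.22 HKD × 1.09 = 851.5298 CNY
851.5298 CNY × 0.217 = 184.7819666 AUD
184.7819666 AUD × 2.69 = 497.063490154 BRL

497.06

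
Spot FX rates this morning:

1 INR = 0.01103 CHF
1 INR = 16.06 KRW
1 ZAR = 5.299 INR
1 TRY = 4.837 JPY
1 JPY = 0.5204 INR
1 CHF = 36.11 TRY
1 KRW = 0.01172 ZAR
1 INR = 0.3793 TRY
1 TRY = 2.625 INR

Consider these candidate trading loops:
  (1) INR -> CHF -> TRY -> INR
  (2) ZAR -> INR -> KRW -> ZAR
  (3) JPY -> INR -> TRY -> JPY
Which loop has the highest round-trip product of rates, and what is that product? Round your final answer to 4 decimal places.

1.0455

(1) 0.01103 × 36.11 × 2.625 = 1.04552
(2) 5.299 × 16.06 × 0.01172 = 0.99739
(3) 0.5204 × 0.3793 × 4.837 = 0.95476
Highest is cycle (1) at 1.0455 (>1, arbitrage).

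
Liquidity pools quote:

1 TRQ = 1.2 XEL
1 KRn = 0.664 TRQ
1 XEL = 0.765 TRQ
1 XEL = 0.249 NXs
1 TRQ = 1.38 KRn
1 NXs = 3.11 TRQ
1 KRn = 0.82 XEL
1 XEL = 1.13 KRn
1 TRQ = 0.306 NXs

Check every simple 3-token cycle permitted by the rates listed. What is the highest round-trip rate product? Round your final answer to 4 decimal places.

NXs→TRQ→XEL→NXs: 3.11 × 1.2 × 0.249 = 0.92927
KRn→TRQ→XEL→KRn: 0.664 × 1.2 × 1.13 = 0.90038
KRn→XEL→TRQ→KRn: 0.82 × 0.765 × 1.38 = 0.86567
Maximum is NXs→TRQ→XEL→NXs at 0.9293; no arbitrage — every cycle loses value.

0.9293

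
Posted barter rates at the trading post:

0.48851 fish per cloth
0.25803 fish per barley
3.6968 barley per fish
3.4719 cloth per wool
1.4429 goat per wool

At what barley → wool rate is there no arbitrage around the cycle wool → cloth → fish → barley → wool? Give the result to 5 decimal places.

Known legs of the cycle: 3.4719 × 0.48851 × 3.6968 = 6.2699867301192
For no arbitrage the full-cycle product must be 1, so the missing rate is 1 / 6.2699867301192 ≈ 0.1594900.

0.15949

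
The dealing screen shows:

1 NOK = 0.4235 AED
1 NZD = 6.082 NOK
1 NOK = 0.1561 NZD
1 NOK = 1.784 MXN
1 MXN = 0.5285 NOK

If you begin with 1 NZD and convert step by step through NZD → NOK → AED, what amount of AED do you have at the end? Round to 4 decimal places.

1 NZD × 6.082 = 6.082 NOK
6.082 NOK × 0.4235 = 2.575727 AED

2.5757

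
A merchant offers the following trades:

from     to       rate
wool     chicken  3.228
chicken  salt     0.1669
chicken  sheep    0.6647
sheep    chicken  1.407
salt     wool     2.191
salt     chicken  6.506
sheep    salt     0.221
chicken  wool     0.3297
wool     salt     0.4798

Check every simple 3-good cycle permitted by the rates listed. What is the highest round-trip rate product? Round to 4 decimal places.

salt→wool→chicken→salt: 2.191 × 3.228 × 0.1669 = 1.18041
salt→chicken→wool→salt: 6.506 × 0.3297 × 0.4798 = 1.02918
salt→chicken→sheep→salt: 6.506 × 0.6647 × 0.221 = 0.95572
Maximum is salt→wool→chicken→salt at 1.1804; arbitrage exists.

1.1804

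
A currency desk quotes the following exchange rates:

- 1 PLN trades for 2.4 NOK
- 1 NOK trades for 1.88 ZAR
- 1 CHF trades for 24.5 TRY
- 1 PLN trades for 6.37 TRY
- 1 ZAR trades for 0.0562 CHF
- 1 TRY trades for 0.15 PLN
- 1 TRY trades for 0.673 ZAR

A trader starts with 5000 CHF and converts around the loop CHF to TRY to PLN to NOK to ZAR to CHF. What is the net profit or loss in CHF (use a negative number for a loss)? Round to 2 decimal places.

5000 CHF × 24.5 = 122500 TRY
122500 TRY × 0.15 = 18375 PLN
18375 PLN × 2.4 = 44100 NOK
44100 NOK × 1.88 = 82908 ZAR
82908 ZAR × 0.0562 = 4659.4296 CHF
Net change: 4659.4296 − 5000 = -340.5704 CHF

-340.57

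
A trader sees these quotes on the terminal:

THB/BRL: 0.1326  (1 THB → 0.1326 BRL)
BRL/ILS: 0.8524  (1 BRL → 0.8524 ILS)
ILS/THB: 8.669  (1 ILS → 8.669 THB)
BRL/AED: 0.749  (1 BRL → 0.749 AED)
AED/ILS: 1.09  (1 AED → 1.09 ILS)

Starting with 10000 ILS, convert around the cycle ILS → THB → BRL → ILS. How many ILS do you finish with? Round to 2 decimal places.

10000 ILS × 8.669 = 86690 THB
86690 THB × 0.1326 = 11495.094 BRL
11495.094 BRL × 0.8524 = 9798.4181256 ILS

9798.42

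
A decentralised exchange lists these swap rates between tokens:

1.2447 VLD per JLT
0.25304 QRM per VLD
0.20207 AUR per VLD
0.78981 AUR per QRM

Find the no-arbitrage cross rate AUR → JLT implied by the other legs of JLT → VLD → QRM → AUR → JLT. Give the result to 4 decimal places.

4.0200

Known legs of the cycle: 1.2447 × 0.25304 × 0.78981 = 0.24875767933128
For no arbitrage the full-cycle product must be 1, so the missing rate is 1 / 0.24875767933128 ≈ 4.019976.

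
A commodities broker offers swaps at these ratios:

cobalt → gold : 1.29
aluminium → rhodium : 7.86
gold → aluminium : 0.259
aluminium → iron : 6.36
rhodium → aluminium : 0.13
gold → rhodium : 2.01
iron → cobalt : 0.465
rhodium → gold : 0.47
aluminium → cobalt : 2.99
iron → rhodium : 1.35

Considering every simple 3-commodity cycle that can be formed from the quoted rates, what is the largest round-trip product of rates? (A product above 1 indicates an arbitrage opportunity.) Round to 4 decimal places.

iron→rhodium→aluminium→iron: 1.35 × 0.13 × 6.36 = 1.11618
aluminium→cobalt→gold→aluminium: 2.99 × 1.29 × 0.259 = 0.99899
aluminium→rhodium→gold→aluminium: 7.86 × 0.47 × 0.259 = 0.95680
Maximum is iron→rhodium→aluminium→iron at 1.1162; arbitrage exists.

1.1162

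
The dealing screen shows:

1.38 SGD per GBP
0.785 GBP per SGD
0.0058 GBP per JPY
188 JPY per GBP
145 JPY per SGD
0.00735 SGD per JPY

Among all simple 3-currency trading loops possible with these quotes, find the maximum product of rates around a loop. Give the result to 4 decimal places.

GBP→SGD→JPY→GBP: 1.38 × 145 × 0.0058 = 1.16058
GBP→JPY→SGD→GBP: 188 × 0.00735 × 0.785 = 1.08471
Maximum is GBP→SGD→JPY→GBP at 1.1606; arbitrage exists.

1.1606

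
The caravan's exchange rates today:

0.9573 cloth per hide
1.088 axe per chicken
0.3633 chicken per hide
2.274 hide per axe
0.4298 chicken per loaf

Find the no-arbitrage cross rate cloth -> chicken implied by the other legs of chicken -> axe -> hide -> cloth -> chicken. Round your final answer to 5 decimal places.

Known legs of the cycle: 1.088 × 2.274 × 0.9573 = 2.3684674176
For no arbitrage the full-cycle product must be 1, so the missing rate is 1 / 2.3684674176 ≈ 0.4222140.

0.42221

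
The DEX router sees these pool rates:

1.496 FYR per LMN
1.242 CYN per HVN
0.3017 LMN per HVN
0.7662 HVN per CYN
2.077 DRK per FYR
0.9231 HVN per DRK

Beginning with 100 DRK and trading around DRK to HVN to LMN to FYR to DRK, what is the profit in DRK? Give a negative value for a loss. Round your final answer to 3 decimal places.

100 DRK × 0.9231 = 92.31 HVN
92.31 HVN × 0.3017 = 27.849927 LMN
27.849927 LMN × 1.496 = 41.663490792 FYR
41.663490792 FYR × 2.077 = 86.535070374984 DRK
Net change: 86.535070374984 − 100 = -13.464929625016 DRK

-13.465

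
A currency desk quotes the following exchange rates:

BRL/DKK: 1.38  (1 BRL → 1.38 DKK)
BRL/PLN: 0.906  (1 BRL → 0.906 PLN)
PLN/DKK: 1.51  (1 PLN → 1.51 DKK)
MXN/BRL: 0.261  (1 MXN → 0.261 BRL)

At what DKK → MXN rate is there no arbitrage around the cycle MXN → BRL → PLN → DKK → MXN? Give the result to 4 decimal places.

Known legs of the cycle: 0.261 × 0.906 × 1.51 = 0.35706366
For no arbitrage the full-cycle product must be 1, so the missing rate is 1 / 0.35706366 ≈ 2.800621.

2.8006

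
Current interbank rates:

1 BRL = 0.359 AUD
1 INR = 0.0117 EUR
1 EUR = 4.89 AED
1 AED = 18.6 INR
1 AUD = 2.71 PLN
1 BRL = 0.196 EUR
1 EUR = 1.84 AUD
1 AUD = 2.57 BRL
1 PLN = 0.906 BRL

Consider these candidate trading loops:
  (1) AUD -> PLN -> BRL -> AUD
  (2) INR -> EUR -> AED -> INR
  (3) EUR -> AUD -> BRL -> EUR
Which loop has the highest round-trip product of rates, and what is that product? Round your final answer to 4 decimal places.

1.0642

(1) 2.71 × 0.906 × 0.359 = 0.88144
(2) 0.0117 × 4.89 × 18.6 = 1.06416
(3) 1.84 × 2.57 × 0.196 = 0.92684
Highest is cycle (2) at 1.0642 (>1, arbitrage).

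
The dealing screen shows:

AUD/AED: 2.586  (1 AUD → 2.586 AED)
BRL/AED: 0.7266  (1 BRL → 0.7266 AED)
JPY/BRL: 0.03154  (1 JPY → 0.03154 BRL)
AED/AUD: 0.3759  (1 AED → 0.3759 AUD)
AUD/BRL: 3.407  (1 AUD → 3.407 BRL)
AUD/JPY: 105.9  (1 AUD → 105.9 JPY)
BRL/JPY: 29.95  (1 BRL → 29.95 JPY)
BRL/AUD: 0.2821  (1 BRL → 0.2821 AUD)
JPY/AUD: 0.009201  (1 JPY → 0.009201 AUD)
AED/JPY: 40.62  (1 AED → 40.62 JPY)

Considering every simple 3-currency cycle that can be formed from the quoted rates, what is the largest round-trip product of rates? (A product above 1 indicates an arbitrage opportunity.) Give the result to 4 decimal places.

AED→JPY→AUD→AED: 40.62 × 0.009201 × 2.586 = 0.96650
JPY→BRL→AUD→JPY: 0.03154 × 0.2821 × 105.9 = 0.94224
JPY→AUD→BRL→JPY: 0.009201 × 3.407 × 29.95 = 0.93887
AED→JPY→BRL→AED: 40.62 × 0.03154 × 0.7266 = 0.93089
AED→AUD→BRL→AED: 0.3759 × 3.407 × 0.7266 = 0.93055
Maximum is AED→JPY→AUD→AED at 0.9665; no arbitrage — every cycle loses value.

0.9665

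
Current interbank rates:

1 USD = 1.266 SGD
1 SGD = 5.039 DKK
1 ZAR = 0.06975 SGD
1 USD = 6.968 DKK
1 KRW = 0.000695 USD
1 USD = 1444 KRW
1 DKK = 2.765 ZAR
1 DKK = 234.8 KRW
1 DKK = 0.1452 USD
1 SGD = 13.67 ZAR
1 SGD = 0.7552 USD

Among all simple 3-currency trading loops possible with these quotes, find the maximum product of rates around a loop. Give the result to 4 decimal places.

1.1371

DKK→KRW→USD→DKK: 234.8 × 0.000695 × 6.968 = 1.13708
DKK→ZAR→SGD→DKK: 2.765 × 0.06975 × 5.039 = 0.97182
DKK→USD→SGD→DKK: 0.1452 × 1.266 × 5.039 = 0.92629
Maximum is DKK→KRW→USD→DKK at 1.1371; arbitrage exists.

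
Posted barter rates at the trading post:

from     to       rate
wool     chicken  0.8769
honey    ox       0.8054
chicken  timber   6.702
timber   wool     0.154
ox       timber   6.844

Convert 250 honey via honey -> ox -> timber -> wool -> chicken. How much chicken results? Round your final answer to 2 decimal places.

186.09

250 honey × 0.8054 = 201.35 ox
201.35 ox × 6.844 = 1378.0394 timber
1378.0394 timber × 0.154 = 212.2180676 wool
212.2180676 wool × 0.8769 = 186.09402347844 chicken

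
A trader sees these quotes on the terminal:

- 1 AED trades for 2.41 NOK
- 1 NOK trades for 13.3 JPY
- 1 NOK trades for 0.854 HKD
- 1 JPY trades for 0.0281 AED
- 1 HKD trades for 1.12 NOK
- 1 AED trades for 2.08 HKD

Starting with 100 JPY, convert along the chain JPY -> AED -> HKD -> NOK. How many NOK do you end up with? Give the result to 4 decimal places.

100 JPY × 0.0281 = 2.81 AED
2.81 AED × 2.08 = 5.8448 HKD
5.8448 HKD × 1.12 = 6.546176 NOK

6.5462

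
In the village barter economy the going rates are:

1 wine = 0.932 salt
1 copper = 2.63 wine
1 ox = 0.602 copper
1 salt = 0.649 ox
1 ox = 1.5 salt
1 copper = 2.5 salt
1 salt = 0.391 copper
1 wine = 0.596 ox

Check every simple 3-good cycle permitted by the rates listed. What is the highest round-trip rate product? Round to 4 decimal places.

0.9767

copper→salt→ox→copper: 2.5 × 0.649 × 0.602 = 0.97675
copper→wine→salt→copper: 2.63 × 0.932 × 0.391 = 0.95840
copper→wine→ox→copper: 2.63 × 0.596 × 0.602 = 0.94362
Maximum is copper→salt→ox→copper at 0.9767; no arbitrage — every cycle loses value.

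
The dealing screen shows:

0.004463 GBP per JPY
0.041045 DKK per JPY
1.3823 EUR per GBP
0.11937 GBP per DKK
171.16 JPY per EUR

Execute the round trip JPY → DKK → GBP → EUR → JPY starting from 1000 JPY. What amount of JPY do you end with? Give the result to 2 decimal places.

1159.20

1000 JPY × 0.041045 = 41.045 DKK
41.045 DKK × 0.11937 = 4.89954165 GBP
4.89954165 GBP × 1.3823 = 6.772636422795 EUR
6.772636422795 EUR × 171.16 = 1159.2044501255922 JPY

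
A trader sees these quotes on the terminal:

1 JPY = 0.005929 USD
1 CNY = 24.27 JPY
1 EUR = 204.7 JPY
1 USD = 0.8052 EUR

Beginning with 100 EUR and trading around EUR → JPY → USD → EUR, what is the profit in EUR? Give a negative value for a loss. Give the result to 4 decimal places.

-2.2756

100 EUR × 204.7 = 20470 JPY
20470 JPY × 0.005929 = 121.36663 USD
121.36663 USD × 0.8052 = 97.724410476 EUR
Net change: 97.724410476 − 100 = -2.275589524 EUR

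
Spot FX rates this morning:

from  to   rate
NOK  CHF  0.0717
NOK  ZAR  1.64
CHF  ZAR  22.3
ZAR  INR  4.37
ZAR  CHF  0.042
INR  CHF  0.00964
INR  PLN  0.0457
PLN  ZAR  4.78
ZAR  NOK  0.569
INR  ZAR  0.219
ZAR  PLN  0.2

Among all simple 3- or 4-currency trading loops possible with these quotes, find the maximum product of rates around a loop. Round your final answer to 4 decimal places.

PLN→ZAR→INR→PLN: 4.78 × 4.37 × 0.0457 = 0.95461
CHF→ZAR→INR→CHF: 22.3 × 4.37 × 0.00964 = 0.93943
CHF→ZAR→NOK→CHF: 22.3 × 0.569 × 0.0717 = 0.90978
Maximum is PLN→ZAR→INR→PLN at 0.9546; no arbitrage — every cycle loses value.

0.9546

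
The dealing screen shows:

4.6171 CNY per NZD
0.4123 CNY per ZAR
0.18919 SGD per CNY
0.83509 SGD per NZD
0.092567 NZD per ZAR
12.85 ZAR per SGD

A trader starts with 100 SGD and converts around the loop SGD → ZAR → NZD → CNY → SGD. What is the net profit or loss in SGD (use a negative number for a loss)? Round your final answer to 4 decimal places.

100 SGD × 12.85 = 1285 ZAR
1285 ZAR × 0.092567 = 118.948595 NZD
118.948595 NZD × 4.6171 = 549.1975579745 CNY
549.1975579745 CNY × 0.18919 = 103.902685993195655 SGD
Net change: 103.902685993195655 − 100 = 3.902685993195655 SGD

3.9027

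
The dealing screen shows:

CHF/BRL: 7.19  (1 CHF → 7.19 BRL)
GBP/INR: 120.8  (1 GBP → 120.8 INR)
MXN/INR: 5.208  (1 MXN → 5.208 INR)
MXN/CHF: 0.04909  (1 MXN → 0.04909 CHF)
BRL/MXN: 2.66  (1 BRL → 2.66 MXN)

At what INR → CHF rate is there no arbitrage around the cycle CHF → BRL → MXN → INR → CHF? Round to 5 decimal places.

Known legs of the cycle: 7.19 × 2.66 × 5.208 = 99.6050832
For no arbitrage the full-cycle product must be 1, so the missing rate is 1 / 99.6050832 ≈ 0.0100396.

0.01004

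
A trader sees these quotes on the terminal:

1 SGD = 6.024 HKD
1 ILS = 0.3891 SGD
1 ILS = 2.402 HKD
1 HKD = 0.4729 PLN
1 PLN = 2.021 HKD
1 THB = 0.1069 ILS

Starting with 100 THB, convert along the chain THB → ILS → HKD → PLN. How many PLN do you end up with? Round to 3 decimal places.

12.143

100 THB × 0.1069 = 10.69 ILS
10.69 ILS × 2.402 = 25.67738 HKD
25.67738 HKD × 0.4729 = 12.142833002 PLN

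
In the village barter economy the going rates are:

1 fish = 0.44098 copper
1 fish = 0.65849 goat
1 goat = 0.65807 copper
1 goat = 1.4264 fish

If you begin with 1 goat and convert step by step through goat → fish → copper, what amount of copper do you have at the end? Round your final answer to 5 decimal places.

1 goat × 1.4264 = 1.4264 fish
1.4264 fish × 0.44098 = 0.629013872 copper

0.62901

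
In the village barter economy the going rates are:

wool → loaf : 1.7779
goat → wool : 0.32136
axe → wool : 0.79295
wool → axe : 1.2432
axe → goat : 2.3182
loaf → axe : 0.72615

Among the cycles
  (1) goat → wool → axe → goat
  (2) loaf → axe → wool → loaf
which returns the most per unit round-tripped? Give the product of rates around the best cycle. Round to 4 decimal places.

1.0237

(1) 0.32136 × 1.2432 × 2.3182 = 0.92616
(2) 0.72615 × 0.79295 × 1.7779 = 1.02372
Highest is cycle (2) at 1.0237 (>1, arbitrage).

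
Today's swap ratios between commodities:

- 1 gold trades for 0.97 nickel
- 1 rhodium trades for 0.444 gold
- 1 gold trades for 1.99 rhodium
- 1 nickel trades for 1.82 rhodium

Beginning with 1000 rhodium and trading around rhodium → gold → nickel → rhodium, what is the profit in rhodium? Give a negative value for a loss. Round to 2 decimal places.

-216.16

1000 rhodium × 0.444 = 444 gold
444 gold × 0.97 = 430.68 nickel
430.68 nickel × 1.82 = 783.8376 rhodium
Net change: 783.8376 − 1000 = -216.1624 rhodium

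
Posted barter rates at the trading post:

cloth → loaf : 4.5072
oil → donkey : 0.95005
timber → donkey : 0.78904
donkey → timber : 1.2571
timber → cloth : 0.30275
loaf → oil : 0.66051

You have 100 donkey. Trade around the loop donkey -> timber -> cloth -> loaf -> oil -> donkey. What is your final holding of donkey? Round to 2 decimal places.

100 donkey × 1.2571 = 125.71 timber
125.71 timber × 0.30275 = 38.0587025 cloth
38.0587025 cloth × 4.5072 = 171.538183908 loaf
171.538183908 loaf × 0.66051 = 113.30268585307308 oil
113.30268585307308 oil × 0.95005 = 107.643216694712079654 donkey

107.64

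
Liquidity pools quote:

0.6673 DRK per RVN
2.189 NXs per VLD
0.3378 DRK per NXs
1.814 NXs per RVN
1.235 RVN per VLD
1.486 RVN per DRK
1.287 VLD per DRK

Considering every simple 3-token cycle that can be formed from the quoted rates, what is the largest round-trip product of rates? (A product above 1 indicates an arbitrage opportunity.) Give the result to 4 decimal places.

DRK→VLD→RVN→DRK: 1.287 × 1.235 × 0.6673 = 1.06064
DRK→VLD→NXs→DRK: 1.287 × 2.189 × 0.3378 = 0.95166
DRK→RVN→NXs→DRK: 1.486 × 1.814 × 0.3378 = 0.91058
Maximum is DRK→VLD→RVN→DRK at 1.0606; arbitrage exists.

1.0606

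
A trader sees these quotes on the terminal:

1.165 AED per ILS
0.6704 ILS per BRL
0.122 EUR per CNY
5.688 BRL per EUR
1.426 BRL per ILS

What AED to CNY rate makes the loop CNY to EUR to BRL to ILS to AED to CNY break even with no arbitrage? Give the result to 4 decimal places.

1.8451

Known legs of the cycle: 0.122 × 5.688 × 0.6704 × 1.165 = 0.541975118976
For no arbitrage the full-cycle product must be 1, so the missing rate is 1 / 0.541975118976 ≈ 1.845103.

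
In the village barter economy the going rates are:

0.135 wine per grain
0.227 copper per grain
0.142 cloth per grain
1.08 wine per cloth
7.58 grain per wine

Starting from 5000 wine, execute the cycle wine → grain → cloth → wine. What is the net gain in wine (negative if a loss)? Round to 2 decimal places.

812.34

5000 wine × 7.58 = 37900 grain
37900 grain × 0.142 = 5381.8 cloth
5381.8 cloth × 1.08 = 5812.344 wine
Net change: 5812.344 − 5000 = 812.344 wine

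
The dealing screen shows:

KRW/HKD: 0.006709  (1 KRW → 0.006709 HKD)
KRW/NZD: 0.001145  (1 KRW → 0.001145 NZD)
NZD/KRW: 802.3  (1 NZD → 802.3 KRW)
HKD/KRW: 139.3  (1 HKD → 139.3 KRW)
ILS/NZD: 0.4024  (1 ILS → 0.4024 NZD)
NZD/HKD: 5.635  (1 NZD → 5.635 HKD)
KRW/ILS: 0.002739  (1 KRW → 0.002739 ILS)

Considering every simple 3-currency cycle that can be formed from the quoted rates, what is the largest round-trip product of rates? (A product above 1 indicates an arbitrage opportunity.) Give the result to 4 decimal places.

NZD→HKD→KRW→NZD: 5.635 × 139.3 × 0.001145 = 0.89877
NZD→KRW→ILS→NZD: 802.3 × 0.002739 × 0.4024 = 0.88427
Maximum is NZD→HKD→KRW→NZD at 0.8988; no arbitrage — every cycle loses value.

0.8988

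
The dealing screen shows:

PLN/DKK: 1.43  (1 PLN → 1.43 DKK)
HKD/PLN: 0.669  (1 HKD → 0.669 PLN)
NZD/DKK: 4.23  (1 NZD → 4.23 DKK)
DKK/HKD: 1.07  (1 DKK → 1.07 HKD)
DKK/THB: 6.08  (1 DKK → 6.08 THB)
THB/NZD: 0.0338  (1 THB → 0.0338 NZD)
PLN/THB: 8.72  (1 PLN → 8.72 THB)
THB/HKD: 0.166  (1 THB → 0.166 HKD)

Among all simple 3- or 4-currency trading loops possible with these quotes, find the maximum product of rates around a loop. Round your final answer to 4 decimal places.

DKK→HKD→PLN→DKK: 1.07 × 0.669 × 1.43 = 1.02364
HKD→PLN→THB→HKD: 0.669 × 8.72 × 0.166 = 0.96839
DKK→THB→HKD→PLN→DKK: 6.08 × 0.166 × 0.669 × 1.43 = 0.96555
DKK→THB→NZD→DKK: 6.08 × 0.0338 × 4.23 = 0.86928
Maximum is DKK→HKD→PLN→DKK at 1.0236; arbitrage exists.

1.0236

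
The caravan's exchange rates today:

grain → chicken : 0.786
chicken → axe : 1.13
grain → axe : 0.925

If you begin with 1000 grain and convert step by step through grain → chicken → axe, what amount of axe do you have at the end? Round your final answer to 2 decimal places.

1000 grain × 0.786 = 786 chicken
786 chicken × 1.13 = 888.18 axe

888.18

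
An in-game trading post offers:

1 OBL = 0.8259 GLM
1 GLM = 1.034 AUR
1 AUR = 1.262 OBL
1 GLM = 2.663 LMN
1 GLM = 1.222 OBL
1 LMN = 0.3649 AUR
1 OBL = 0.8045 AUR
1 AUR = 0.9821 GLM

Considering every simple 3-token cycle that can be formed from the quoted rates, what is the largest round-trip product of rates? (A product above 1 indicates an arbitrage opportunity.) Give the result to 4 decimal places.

AUR→OBL→GLM→AUR: 1.262 × 0.8259 × 1.034 = 1.07772
AUR→GLM→OBL→AUR: 0.9821 × 1.222 × 0.8045 = 0.96550
LMN→AUR→GLM→LMN: 0.3649 × 0.9821 × 2.663 = 0.95433
Maximum is AUR→OBL→GLM→AUR at 1.0777; arbitrage exists.

1.0777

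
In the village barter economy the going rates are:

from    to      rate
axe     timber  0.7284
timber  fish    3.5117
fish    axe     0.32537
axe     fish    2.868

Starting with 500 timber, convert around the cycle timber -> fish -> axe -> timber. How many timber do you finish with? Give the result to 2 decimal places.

500 timber × 3.5117 = 1755.85 fish
1755.85 fish × 0.32537 = 571.3009145 axe
571.3009145 axe × 0.7284 = 416.1355861218 timber

416.14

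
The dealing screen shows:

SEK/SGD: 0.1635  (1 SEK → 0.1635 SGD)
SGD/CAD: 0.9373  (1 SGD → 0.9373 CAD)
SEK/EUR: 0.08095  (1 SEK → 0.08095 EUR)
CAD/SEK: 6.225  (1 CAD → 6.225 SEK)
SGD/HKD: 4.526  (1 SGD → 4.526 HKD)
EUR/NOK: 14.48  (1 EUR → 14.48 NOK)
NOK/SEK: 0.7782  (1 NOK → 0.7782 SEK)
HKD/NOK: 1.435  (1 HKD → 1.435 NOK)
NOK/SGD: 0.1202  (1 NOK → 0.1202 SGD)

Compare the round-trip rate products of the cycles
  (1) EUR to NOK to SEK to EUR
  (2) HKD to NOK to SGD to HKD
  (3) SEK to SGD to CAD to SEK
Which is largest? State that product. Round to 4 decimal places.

0.9540

(1) 14.48 × 0.7782 × 0.08095 = 0.91217
(2) 1.435 × 0.1202 × 4.526 = 0.78068
(3) 0.1635 × 0.9373 × 6.225 = 0.95397
Highest is cycle (3) at 0.9540 (≤1, no arbitrage).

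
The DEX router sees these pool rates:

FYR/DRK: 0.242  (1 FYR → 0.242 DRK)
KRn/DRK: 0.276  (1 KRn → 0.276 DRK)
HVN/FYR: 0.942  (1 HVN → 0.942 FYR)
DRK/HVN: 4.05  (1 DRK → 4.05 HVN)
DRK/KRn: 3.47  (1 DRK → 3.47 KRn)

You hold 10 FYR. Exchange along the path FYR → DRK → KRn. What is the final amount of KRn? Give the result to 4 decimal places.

8.3974

10 FYR × 0.242 = 2.42 DRK
2.42 DRK × 3.47 = 8.3974 KRn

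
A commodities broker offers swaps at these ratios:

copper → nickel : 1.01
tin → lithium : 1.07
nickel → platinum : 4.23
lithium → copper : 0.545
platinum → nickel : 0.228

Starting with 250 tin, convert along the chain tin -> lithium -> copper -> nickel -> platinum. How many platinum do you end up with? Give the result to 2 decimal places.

250 tin × 1.07 = 267.5 lithium
267.5 lithium × 0.545 = 145.7875 copper
145.7875 copper × 1.01 = 147.245375 nickel
147.245375 nickel × 4.23 = 622.84793625 platinum

622.85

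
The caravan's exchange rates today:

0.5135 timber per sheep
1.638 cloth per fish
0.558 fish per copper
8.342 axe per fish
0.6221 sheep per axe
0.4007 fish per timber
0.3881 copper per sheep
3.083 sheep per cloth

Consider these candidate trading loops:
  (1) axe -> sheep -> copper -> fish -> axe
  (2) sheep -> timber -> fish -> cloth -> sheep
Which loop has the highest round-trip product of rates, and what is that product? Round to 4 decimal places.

(1) 0.6221 × 0.3881 × 0.558 × 8.342 = 1.12385
(2) 0.5135 × 0.4007 × 1.638 × 3.083 = 1.03908
Highest is cycle (1) at 1.1238 (>1, arbitrage).

1.1238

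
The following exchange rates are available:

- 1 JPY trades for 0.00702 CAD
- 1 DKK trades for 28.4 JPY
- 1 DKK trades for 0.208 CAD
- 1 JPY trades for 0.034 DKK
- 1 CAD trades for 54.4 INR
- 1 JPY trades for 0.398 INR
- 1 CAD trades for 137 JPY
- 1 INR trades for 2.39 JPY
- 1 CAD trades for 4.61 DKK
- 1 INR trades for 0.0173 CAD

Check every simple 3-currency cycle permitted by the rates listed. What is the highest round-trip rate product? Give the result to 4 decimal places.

0.9689

DKK→CAD→JPY→DKK: 0.208 × 137 × 0.034 = 0.96886
CAD→JPY→INR→CAD: 137 × 0.398 × 0.0173 = 0.94330
DKK→JPY→CAD→DKK: 28.4 × 0.00702 × 4.61 = 0.91909
CAD→INR→JPY→CAD: 54.4 × 2.39 × 0.00702 = 0.91271
Maximum is DKK→CAD→JPY→DKK at 0.9689; no arbitrage — every cycle loses value.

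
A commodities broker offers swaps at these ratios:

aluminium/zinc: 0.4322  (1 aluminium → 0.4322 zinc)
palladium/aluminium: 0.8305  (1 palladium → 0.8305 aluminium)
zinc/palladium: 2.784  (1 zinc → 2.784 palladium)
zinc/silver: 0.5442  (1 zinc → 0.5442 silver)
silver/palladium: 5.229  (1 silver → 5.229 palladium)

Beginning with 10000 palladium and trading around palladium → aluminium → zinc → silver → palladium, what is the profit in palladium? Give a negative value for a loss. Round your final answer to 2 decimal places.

214.13

10000 palladium × 0.8305 = 8305 aluminium
8305 aluminium × 0.4322 = 3589.421 zinc
3589.421 zinc × 0.5442 = 1953.3629082 silver
1953.3629082 silver × 5.229 = 10214.1346469778 palladium
Net change: 10214.1346469778 − 10000 = 214.1346469778 palladium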